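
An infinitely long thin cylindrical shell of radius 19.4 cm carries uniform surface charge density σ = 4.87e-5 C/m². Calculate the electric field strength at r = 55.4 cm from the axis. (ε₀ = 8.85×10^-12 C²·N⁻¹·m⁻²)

E = 1.93×10^6 V/m

Coaxial Gaussian cylinder, radius r = 55.4 cm, length L (r > 19.4 cm).
The whole shell is enclosed: λ_enc = σ·2πR = (4.87×10^-5)·2π·(0.194) = 5.936e-5 C/m.
Gauss's law: E·2πrL = λ_enc L/ε₀.
E = |λ_enc|/(2πε₀r) = (5.936×10^-5)/(2π·8.85×10^-12·0.554) = 1.93×10^6 N/C.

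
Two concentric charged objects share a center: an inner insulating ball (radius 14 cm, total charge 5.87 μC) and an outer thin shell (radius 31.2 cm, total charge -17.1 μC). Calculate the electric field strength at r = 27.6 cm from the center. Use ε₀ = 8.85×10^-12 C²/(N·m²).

E = 6.93×10^5 N/C

By spherical symmetry E is radial; choose a Gaussian sphere of radius r = 27.6 cm (between the bodies, 14 cm < r < 31.2 cm).
Only the inner charge is enclosed; the outer shell contributes nothing inside itself. Q_enc = 5.87 μC = 5.87×10^-6 C.
Gauss's law: E·4πr² = Q_enc/ε₀.
E = |Q_enc|/(4πε₀r²) = (5.87×10^-6)/(4π·8.85×10^-12·(0.276)²) = 6.93×10^5 N/C.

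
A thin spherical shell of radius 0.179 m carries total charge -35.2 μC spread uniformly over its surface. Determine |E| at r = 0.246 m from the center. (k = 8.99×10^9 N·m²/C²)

|E| ≈ 5.23×10^6 V/m

Use a concentric Gaussian sphere at r = 0.246 m (r > 0.179 m).
The entire shell is enclosed: Q_enc = -3.52e-5 C.
By Gauss's law, ∮E·dA = E·4πr² = Q_enc/ε₀.
E = k|Q_enc|/r² = (8.99×10^9)(3.52×10^-5)/(0.246)² = 5.23e6 N/C.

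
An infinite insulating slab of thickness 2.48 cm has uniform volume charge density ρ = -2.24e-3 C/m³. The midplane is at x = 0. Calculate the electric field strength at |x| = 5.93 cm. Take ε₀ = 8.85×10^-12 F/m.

|E| = 3.14×10^6 N/C

The point |x| = 5.93 cm lies outside the slab (half-thickness 0.0124 m). A symmetric pillbox spanning the full slab encloses Q_enc = ρ·d·A.
Flux = 2EA ⇒ E = |ρ|d/(2ε₀), independent of distance outside.
E = (2.24×10^-3)(0.0248)/(2·8.85×10^-12) = 3.14×10^6 N/C.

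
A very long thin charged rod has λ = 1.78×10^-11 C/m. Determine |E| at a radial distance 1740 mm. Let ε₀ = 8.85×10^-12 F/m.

Coaxial Gaussian cylinder, radius r = 1740 mm, length L.
Q_enc = λL, so λ_enc = 1.78e-11 C/m.
Applying ∮E·dA = Q_enc/ε₀ with the end caps contributing no flux:
E = |λ_enc|/(2πε₀r) = (1.78×10^-11)/(2π·8.85×10^-12·1.74) = 0.184 N/C.

E = 0.184 N/C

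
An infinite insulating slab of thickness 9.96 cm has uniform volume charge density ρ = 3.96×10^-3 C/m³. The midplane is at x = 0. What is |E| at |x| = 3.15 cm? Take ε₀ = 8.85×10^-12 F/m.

|E| ≈ 1.41×10^7 N/C

By symmetry E is perpendicular to the slab. A Gaussian pillbox from −3.15 cm to +3.15 cm (face area A) lies entirely within the slab.
Q_enc = ρ·(2x)·A and flux = 2EA, so 2EA = 2ρxA/ε₀ ⇒ E = |ρ|x/ε₀.
E = (3.96×10^-3)(0.0315)/(8.85×10^-12) = 1.41e7 N/C.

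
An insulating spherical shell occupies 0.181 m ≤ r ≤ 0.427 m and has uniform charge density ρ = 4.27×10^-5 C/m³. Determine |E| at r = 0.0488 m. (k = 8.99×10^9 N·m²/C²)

E = 0

By spherical symmetry E is radial; choose a Gaussian sphere of radius r = 0.0488 m (r < 0.181 m, inside the empty cavity).
Q_enc = 0 (all charge lies at larger r); Gauss's law gives E = 0.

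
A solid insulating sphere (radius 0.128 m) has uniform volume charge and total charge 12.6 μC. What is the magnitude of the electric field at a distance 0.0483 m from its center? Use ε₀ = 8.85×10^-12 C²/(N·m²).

|E| = 2.61×10^6 V/m

Symmetry ⇒ E = E(r) r̂. Gaussian sphere of radius r = 0.0483 m (r < R).
For a uniform sphere the enclosed fraction is (r/R)³, so Q_enc = (12.6 μC)(0.0483/0.128)³ = 6.77×10^-7 C.
Applying ∮E·dA = Q_enc/ε₀ with Φ = E(4πr²):
E = |Q_enc|/(4πε₀r²) = (6.77e-7)/(4π·8.85×10^-12·(0.0483)²) = 2.61×10^6 N/C.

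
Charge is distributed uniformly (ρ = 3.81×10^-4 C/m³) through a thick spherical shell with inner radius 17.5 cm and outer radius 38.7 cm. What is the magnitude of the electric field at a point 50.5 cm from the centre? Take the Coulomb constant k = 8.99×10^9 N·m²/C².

2.96×10^6 N/C

Use a concentric Gaussian sphere at r = 50.5 cm (r > 38.7 cm, enclosing the whole shell).
Q_enc = ρ·(4π/3)(b³ − a³) = (3.81×10^-4)·(4π/3)·((0.387)³ − (0.175)³) = 8.395×10^-5 C.
Gauss's law: E·4πr² = Q_enc/ε₀.
E = k|Q_enc|/r² = (8.99×10^9)(8.395×10^-5)/(0.505)² = 2.96×10^6 N/C.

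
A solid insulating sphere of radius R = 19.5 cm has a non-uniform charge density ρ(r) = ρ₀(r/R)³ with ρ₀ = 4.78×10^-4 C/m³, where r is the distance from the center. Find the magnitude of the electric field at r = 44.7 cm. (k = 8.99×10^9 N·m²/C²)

3.34×10^5 N/C

Use a concentric Gaussian sphere at r = 44.7 cm (r > R, all charge enclosed).
Q_enc = 4π ∫₀^R ρ₀(r'/R)^3 r'² dr' = 4πρ₀R³/6 = 7.423×10^-6 C.
Since E is radial and uniform over the Gaussian sphere, Φ = E·4πr² = Q_enc/ε₀.
E = k|Q_enc|/r² = (8.99×10^9)(7.423×10^-6)/(0.447)² = 3.34×10^5 N/C.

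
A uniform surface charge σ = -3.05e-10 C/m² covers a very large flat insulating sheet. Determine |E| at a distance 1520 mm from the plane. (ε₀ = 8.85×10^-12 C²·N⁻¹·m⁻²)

|E| ≈ 17.2 N/C

The symmetry is planar: E is normal to the sheet and the same magnitude on both sides. Take a pillbox straddling the sheet with end-cap area A.
Only the two end caps contribute flux: Φ = 2EA. With Q_enc = σA, Gauss's law gives E = |σ|/(2ε₀).
E = |σ|/(2ε₀) = (3.05×10^-10)/(2·8.85×10^-12) = 17.2 N/C.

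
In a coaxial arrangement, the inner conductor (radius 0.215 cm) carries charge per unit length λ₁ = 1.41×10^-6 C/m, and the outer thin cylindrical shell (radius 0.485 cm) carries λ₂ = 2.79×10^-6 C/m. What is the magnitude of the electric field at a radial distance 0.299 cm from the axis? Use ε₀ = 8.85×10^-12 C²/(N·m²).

Choose a coaxial cylinder of radius r = 0.299 cm (arbitrary length L) as the Gaussian surface (between the conductors, 0.215 cm < r < 0.485 cm).
The shell at 0.485 cm lies outside the Gaussian surface, so λ_enc = λ₁ = 1.41×10^-6 C/m.
By Gauss's law (flux through the curved wall only), E·2πrL = λ_enc L/ε₀.
E = |λ_enc|/(2πε₀r) = (1.41e-6)/(2π·8.85×10^-12·0.00299) = 8.48×10^6 N/C.

|E| = 8.48×10^6 V/m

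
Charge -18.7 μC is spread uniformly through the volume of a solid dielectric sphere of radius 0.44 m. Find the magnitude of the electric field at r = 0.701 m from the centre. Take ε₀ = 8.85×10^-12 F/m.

E = 3.42×10^5 N/C

Take a concentric spherical Gaussian surface of radius r = 0.701 m (r > R, so the entire charge is enclosed).
Q_enc = -18.7 μC = -1.87×10^-5 C.
Since E is radial and uniform over the Gaussian sphere, Φ = E·4πr² = Q_enc/ε₀.
E = |Q_enc|/(4πε₀r²) = (1.87×10^-5)/(4π·8.85×10^-12·(0.701)²) = 3.42e5 N/C.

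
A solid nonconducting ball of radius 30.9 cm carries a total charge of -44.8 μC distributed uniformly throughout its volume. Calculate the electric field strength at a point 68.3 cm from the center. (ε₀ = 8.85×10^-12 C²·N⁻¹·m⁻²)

Symmetry ⇒ E = E(r) r̂. Gaussian sphere of radius r = 68.3 cm (r > R, so the entire charge is enclosed).
Q_enc = -44.8 μC = -4.48×10^-5 C.
By Gauss's law, ∮E·dA = E·4πr² = Q_enc/ε₀.
E = |Q_enc|/(4πε₀r²) = (4.48×10^-5)/(4π·8.85×10^-12·(0.683)²) = 8.64e5 N/C.

E = 8.64e5 V/m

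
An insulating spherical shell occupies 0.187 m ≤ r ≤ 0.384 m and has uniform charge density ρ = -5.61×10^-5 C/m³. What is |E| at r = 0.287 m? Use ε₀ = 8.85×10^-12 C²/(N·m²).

Take a concentric spherical Gaussian surface of radius r = 0.287 m (within the shell material, 0.187 m < r < 0.384 m).
Only the shell between 0.187 m and r is enclosed: Q_enc = ρ·(4π/3)(r³ − a³) = (-5.61e-5)·(4π/3)·((0.287)³ − (0.187)³) = -4.019×10^-6 C.
Applying ∮E·dA = Q_enc/ε₀ with Φ = E(4πr²):
E = |Q_enc|/(4πε₀r²) = (4.019×10^-6)/(4π·8.85×10^-12·(0.287)²) = 4.39e5 N/C.

E = 4.39e5 V/m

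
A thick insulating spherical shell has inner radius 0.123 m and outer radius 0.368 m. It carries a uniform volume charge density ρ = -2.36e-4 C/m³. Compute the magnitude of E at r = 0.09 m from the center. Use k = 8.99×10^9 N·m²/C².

Take a concentric spherical Gaussian surface of radius r = 0.09 m (r < 0.123 m, inside the empty cavity).
No charge is enclosed, so by Gauss's law E·4πr² = 0 ⇒ E = 0.

E = 0 (no enclosed charge)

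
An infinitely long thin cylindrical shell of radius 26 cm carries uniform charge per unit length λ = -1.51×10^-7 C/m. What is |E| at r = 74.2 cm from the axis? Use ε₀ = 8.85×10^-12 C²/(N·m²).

E ≈ 3.66×10^3 N/C

By cylindrical symmetry E is radial; use a coaxial Gaussian cylinder of radius 74.2 cm and length L (r > 26 cm).
The full line charge is enclosed: λ_enc = -1.51×10^-7 C/m.
Gauss's law: E·2πrL = λ_enc L/ε₀.
E = |λ_enc|/(2πε₀r) = (1.51e-7)/(2π·8.85×10^-12·0.742) = 3.66×10^3 N/C.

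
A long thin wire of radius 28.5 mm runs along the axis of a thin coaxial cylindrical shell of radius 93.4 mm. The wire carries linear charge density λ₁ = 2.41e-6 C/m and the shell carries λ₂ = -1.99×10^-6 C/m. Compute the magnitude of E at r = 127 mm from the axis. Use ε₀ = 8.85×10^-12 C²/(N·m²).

By cylindrical symmetry E is radial; use a coaxial Gaussian cylinder of radius 127 mm and length L (r > 93.4 mm, enclosing both).
λ_enc = λ₁ + λ₂ = (2.41×10^-6) + (-1.99×10^-6) = 4.20×10^-7 C/m.
Gauss's law: E·2πrL = λ_enc L/ε₀.
E = |λ_enc|/(2πε₀r) = (4.20×10^-7)/(2π·8.85×10^-12·0.127) = 5.95×10^4 N/C.

E = 5.95×10^4 V/m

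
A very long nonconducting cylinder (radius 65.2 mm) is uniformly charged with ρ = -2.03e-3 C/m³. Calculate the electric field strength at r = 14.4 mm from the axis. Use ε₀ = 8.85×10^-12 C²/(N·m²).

E ≈ 1.65e6 V/m

Take a coaxial cylindrical Gaussian surface of radius r = 14.4 mm and length L (r < R).
Charge inside radius r per length L is ρ·πr²·L, so λ_enc = ρπr² = -1.322×10^-6 C/m.
Applying ∮E·dA = Q_enc/ε₀ with the end caps contributing no flux:
E = |λ_enc|/(2πε₀r) = (1.322×10^-6)/(2π·8.85×10^-12·0.0144) = 1.65×10^6 N/C.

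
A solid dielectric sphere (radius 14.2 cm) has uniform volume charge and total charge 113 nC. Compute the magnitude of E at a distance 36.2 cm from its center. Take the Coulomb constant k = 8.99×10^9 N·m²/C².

Take a concentric spherical Gaussian surface of radius r = 36.2 cm (r > R, so the entire charge is enclosed).
Q_enc = 113 nC = 1.13e-7 C.
Since E is radial and uniform over the Gaussian sphere, Φ = E·4πr² = Q_enc/ε₀.
E = k|Q_enc|/r² = (8.99×10^9)(1.13e-7)/(0.362)² = 7.75×10^3 N/C.

E = 7.75×10^3 N/C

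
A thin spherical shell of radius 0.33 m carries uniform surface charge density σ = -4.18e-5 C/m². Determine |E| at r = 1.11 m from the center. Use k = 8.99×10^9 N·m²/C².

|E| = 4.17×10^5 V/m

Use a concentric Gaussian sphere at r = 1.11 m (r > 0.33 m).
The entire shell is enclosed: Q_enc = σ·4πR² = (-4.18×10^-5)·4π·(0.33)² = -5.72×10^-5 C.
Since E is radial and uniform over the Gaussian sphere, Φ = E·4πr² = Q_enc/ε₀.
E = k|Q_enc|/r² = (8.99×10^9)(5.72×10^-5)/(1.11)² = 4.17e5 N/C.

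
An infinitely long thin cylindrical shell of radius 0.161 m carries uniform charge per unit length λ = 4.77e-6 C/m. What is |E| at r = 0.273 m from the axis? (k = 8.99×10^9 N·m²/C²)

By cylindrical symmetry E is radial; use a coaxial Gaussian cylinder of radius 0.273 m and length L (r > 0.161 m).
The full line charge is enclosed: λ_enc = 4.77×10^-6 C/m.
Since E is radial and uniform over the curved surface, Φ = E·2πrL = Q_enc/ε₀ = λ_enc L/ε₀.
E = 2k|λ_enc|/r = 2(8.99×10^9)(4.77e-6)/(0.273) = 3.14×10^5 N/C.

E ≈ 3.14×10^5 N/C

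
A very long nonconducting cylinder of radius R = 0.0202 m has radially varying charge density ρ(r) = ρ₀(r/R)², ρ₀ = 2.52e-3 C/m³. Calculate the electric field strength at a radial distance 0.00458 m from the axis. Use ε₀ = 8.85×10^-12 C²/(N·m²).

By cylindrical symmetry E is radial; use a coaxial Gaussian cylinder of radius 0.00458 m and length L (r < R).
Integrating ρ over the cross-section to radius r: λ_enc = (2πρ₀/R²) ∫₀^r r'^3 dr' = 2πρ₀ r^4/(4·R²) = 4.269×10^-9 C/m.
Applying ∮E·dA = Q_enc/ε₀ with the end caps contributing no flux:
E = |λ_enc|/(2πε₀r) = (4.269×10^-9)/(2π·8.85×10^-12·0.00458) = 1.68e4 N/C.

E = 1.68×10^4 N/C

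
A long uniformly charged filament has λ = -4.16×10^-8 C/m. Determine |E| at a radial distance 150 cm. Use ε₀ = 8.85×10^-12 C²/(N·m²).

Choose a coaxial cylinder of radius r = 150 cm (arbitrary length L) as the Gaussian surface.
Q_enc = λL, so λ_enc = -4.16e-8 C/m.
Since E is radial and uniform over the curved surface, Φ = E·2πrL = Q_enc/ε₀ = λ_enc L/ε₀.
E = |λ_enc|/(2πε₀r) = (4.16e-8)/(2π·8.85×10^-12·1.5) = 499 N/C.

E ≈ 499 N/C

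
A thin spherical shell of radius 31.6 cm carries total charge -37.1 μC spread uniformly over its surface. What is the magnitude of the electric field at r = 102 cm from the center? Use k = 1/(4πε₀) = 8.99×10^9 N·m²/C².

Take a concentric spherical Gaussian surface of radius r = 102 cm (r > 31.6 cm).
The entire shell is enclosed: Q_enc = -3.71×10^-5 C.
Since E is radial and uniform over the Gaussian sphere, Φ = E·4πr² = Q_enc/ε₀.
E = k|Q_enc|/r² = (8.99×10^9)(3.71e-5)/(1.02)² = 3.21e5 N/C.

|E| = 3.21e5 N/C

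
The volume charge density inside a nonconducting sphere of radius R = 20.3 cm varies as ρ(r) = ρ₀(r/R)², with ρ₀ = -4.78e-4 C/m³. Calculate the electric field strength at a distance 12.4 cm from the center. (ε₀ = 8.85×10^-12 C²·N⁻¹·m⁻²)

|E| = 5.00e5 V/m

Use a concentric Gaussian sphere at r = 12.4 cm (r < R).
Q_enc = ∫₀^r ρ(r')·4πr'² dr' = (4πρ₀/R²) ∫₀^r r'^4 dr' = 4πρ₀ r^5/(5·R²) = -8.546×10^-7 C.
Since E is radial and uniform over the Gaussian sphere, Φ = E·4πr² = Q_enc/ε₀.
E = |Q_enc|/(4πε₀r²) = (8.546e-7)/(4π·8.85×10^-12·(0.124)²) = 5.00×10^5 N/C.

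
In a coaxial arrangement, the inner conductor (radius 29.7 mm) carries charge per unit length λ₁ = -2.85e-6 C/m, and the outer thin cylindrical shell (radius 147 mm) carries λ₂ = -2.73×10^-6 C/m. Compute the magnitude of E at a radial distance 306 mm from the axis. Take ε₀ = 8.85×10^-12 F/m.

|E| = 3.28×10^5 N/C

Take a coaxial cylindrical Gaussian surface of radius r = 306 mm and length L (r > 147 mm, enclosing both).
λ_enc = λ₁ + λ₂ = (-2.85×10^-6) + (-2.73e-6) = -5.58×10^-6 C/m.
Gauss's law: E·2πrL = λ_enc L/ε₀.
E = |λ_enc|/(2πε₀r) = (5.58×10^-6)/(2π·8.85×10^-12·0.306) = 3.28×10^5 N/C.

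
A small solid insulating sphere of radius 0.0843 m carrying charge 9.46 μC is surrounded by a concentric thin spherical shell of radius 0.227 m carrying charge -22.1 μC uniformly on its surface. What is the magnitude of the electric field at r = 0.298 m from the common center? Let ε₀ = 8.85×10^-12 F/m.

Take a concentric spherical Gaussian surface of radius r = 0.298 m (r > 0.227 m, enclosing both).
Q_enc = (9.46 μC) + (-22.1 μC) = -1.264×10^-5 C.
Since E is radial and uniform over the Gaussian sphere, Φ = E·4πr² = Q_enc/ε₀.
E = |Q_enc|/(4πε₀r²) = (1.264×10^-5)/(4π·8.85×10^-12·(0.298)²) = 1.28×10^6 N/C.

|E| ≈ 1.28×10^6 N/C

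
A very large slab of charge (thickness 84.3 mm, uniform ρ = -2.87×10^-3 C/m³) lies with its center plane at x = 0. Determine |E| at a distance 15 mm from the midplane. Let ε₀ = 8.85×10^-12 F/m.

4.86×10^6 V/m

By symmetry E is perpendicular to the slab. A Gaussian pillbox from −15 mm to +15 mm (face area A) lies entirely within the slab.
Q_enc = ρ·(2x)·A and flux = 2EA, so 2EA = 2ρxA/ε₀ ⇒ E = |ρ|x/ε₀.
E = (2.87×10^-3)(0.015)/(8.85×10^-12) = 4.86×10^6 N/C.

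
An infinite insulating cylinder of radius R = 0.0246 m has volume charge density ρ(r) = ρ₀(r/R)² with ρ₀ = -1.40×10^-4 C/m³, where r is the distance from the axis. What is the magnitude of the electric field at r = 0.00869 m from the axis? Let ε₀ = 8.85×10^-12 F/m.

By cylindrical symmetry E is radial; use a coaxial Gaussian cylinder of radius 0.00869 m and length L (r < R).
λ_enc = ∫₀^r ρ(r')·2πr' dr' = (2πρ₀/R²)·r^4/4 = -2.072×10^-9 C/m.
By Gauss's law (flux through the curved wall only), E·2πrL = λ_enc L/ε₀.
E = |λ_enc|/(2πε₀r) = (2.072e-9)/(2π·8.85×10^-12·0.00869) = 4.29e3 N/C.

|E| = 4.29×10^3 N/C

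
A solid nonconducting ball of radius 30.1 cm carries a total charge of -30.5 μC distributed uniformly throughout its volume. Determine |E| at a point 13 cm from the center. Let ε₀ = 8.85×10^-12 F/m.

E ≈ 1.31×10^6 V/m

By spherical symmetry E is radial; choose a Gaussian sphere of radius r = 13 cm (r < R).
For a uniform sphere the enclosed fraction is (r/R)³, so Q_enc = (-30.5 μC)(0.13/0.301)³ = -2.457×10^-6 C.
Applying ∮E·dA = Q_enc/ε₀ with Φ = E(4πr²):
E = |Q_enc|/(4πε₀r²) = (2.457e-6)/(4π·8.85×10^-12·(0.13)²) = 1.31×10^6 N/C.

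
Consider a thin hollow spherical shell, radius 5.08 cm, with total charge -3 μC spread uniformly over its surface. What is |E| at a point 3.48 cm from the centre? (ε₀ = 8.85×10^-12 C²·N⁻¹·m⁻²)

E = 0

By spherical symmetry E is radial; choose a Gaussian sphere of radius r = 3.48 cm (inside the shell, r < 5.08 cm).
No charge lies within this surface, so Q_enc = 0 and Gauss's law gives E·4πr² = 0 ⇒ E = 0.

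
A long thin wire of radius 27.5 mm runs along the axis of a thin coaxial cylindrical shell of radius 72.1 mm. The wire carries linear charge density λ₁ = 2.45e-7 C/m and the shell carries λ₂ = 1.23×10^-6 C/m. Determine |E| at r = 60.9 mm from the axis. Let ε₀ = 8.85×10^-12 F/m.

By cylindrical symmetry E is radial; use a coaxial Gaussian cylinder of radius 60.9 mm and length L (between the conductors, 27.5 mm < r < 72.1 mm).
Only the inner wire is enclosed; the outer shell contributes nothing inside itself. λ_enc = λ₁ = 2.45×10^-7 C/m.
Since E is radial and uniform over the curved surface, Φ = E·2πrL = Q_enc/ε₀ = λ_enc L/ε₀.
E = |λ_enc|/(2πε₀r) = (2.45×10^-7)/(2π·8.85×10^-12·0.0609) = 7.23×10^4 N/C.

E ≈ 7.23×10^4 V/m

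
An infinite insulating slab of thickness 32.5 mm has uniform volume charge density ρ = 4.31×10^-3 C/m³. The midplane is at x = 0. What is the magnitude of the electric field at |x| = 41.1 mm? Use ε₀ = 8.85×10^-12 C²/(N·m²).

The point |x| = 41.1 mm lies outside the slab (half-thickness 0.01625 m). A symmetric pillbox spanning the full slab encloses Q_enc = ρ·d·A.
Flux = 2EA ⇒ E = |ρ|d/(2ε₀), independent of distance outside.
E = (4.31×10^-3)(0.0325)/(2·8.85×10^-12) = 7.91×10^6 N/C.

7.91×10^6 V/m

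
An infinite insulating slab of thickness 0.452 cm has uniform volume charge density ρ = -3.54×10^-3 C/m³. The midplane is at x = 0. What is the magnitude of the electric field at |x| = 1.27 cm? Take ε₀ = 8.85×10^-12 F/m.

The point |x| = 1.27 cm lies outside the slab (half-thickness 0.00226 m). A symmetric pillbox spanning the full slab encloses Q_enc = ρ·d·A.
Flux = 2EA ⇒ E = |ρ|d/(2ε₀), independent of distance outside.
E = (3.54×10^-3)(0.00452)/(2·8.85×10^-12) = 9.04e5 N/C.

9.04×10^5 V/m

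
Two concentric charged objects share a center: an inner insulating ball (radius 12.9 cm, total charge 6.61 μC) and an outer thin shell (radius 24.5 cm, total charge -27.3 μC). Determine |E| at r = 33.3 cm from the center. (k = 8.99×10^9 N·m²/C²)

Take a concentric spherical Gaussian surface of radius r = 33.3 cm (r > 24.5 cm, enclosing both).
Q_enc = (6.61 μC) + (-27.3 μC) = -2.069e-5 C.
Gauss's law: E·4πr² = Q_enc/ε₀.
E = k|Q_enc|/r² = (8.99×10^9)(2.069e-5)/(0.333)² = 1.68×10^6 N/C.

E ≈ 1.68×10^6 N/C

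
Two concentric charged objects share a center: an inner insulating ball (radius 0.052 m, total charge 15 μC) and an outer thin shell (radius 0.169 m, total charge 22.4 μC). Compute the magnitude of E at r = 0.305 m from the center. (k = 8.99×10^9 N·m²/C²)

Take a concentric spherical Gaussian surface of radius r = 0.305 m (r > 0.169 m, enclosing both).
Q_enc = (15 μC) + (22.4 μC) = 3.74×10^-5 C.
Gauss's law: E·4πr² = Q_enc/ε₀.
E = k|Q_enc|/r² = (8.99×10^9)(3.74×10^-5)/(0.305)² = 3.61e6 N/C.

|E| = 3.61×10^6 V/m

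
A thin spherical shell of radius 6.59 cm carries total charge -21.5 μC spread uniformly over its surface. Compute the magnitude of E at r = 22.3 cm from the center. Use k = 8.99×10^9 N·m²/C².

Symmetry ⇒ E = E(r) r̂. Gaussian sphere of radius r = 22.3 cm (r > 6.59 cm).
The entire shell is enclosed: Q_enc = -2.15×10^-5 C.
By Gauss's law, ∮E·dA = E·4πr² = Q_enc/ε₀.
E = k|Q_enc|/r² = (8.99×10^9)(2.15×10^-5)/(0.223)² = 3.89×10^6 N/C.

E = 3.89×10^6 N/C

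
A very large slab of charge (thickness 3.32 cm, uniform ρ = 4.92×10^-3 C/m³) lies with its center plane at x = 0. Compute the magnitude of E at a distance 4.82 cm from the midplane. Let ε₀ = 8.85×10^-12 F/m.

E = 9.23×10^6 N/C

The point |x| = 4.82 cm lies outside the slab (half-thickness 0.0166 m). A symmetric pillbox spanning the full slab encloses Q_enc = ρ·d·A.
Flux = 2EA ⇒ E = |ρ|d/(2ε₀), independent of distance outside.
E = (4.92×10^-3)(0.0332)/(2·8.85×10^-12) = 9.23×10^6 N/C.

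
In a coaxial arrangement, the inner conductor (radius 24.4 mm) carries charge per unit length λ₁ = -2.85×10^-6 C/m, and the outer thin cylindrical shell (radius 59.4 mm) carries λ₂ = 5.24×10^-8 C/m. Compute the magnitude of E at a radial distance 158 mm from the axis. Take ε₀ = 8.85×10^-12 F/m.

Choose a coaxial cylinder of radius r = 158 mm (arbitrary length L) as the Gaussian surface (r > 59.4 mm, enclosing both).
λ_enc = λ₁ + λ₂ = (-2.85×10^-6) + (5.24e-8) = -2.798×10^-6 C/m.
Gauss's law: E·2πrL = λ_enc L/ε₀.
E = |λ_enc|/(2πε₀r) = (2.798×10^-6)/(2π·8.85×10^-12·0.158) = 3.18×10^5 N/C.

|E| ≈ 3.18×10^5 V/m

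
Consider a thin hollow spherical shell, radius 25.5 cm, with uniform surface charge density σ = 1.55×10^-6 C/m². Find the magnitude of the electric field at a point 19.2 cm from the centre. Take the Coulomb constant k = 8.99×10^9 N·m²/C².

Take a concentric spherical Gaussian surface of radius r = 19.2 cm (inside the shell, r < 25.5 cm).
All the charge is outside the Gaussian surface: Q_enc = 0, hence E = 0 everywhere inside the shell.

E = 0 (no enclosed charge)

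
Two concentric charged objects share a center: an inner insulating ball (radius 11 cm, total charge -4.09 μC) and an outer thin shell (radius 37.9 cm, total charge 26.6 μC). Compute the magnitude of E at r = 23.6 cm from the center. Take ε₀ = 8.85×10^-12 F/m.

6.60e5 N/C

Symmetry ⇒ E = E(r) r̂. Gaussian sphere of radius r = 23.6 cm (between the bodies, 11 cm < r < 37.9 cm).
The shell at 37.9 cm lies outside the Gaussian surface, so Q_enc = -4.09 μC = -4.09e-6 C.
By Gauss's law, ∮E·dA = E·4πr² = Q_enc/ε₀.
E = |Q_enc|/(4πε₀r²) = (4.09×10^-6)/(4π·8.85×10^-12·(0.236)²) = 6.60×10^5 N/C.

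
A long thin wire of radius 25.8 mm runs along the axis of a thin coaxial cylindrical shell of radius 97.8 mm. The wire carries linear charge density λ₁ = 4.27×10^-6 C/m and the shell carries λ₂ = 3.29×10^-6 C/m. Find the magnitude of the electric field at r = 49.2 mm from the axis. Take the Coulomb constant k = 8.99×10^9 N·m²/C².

Take a coaxial cylindrical Gaussian surface of radius r = 49.2 mm and length L (between the conductors, 25.8 mm < r < 97.8 mm).
The shell at 97.8 mm lies outside the Gaussian surface, so λ_enc = λ₁ = 4.27×10^-6 C/m.
By Gauss's law (flux through the curved wall only), E·2πrL = λ_enc L/ε₀.
E = 2k|λ_enc|/r = 2(8.99×10^9)(4.27×10^-6)/(0.0492) = 1.56×10^6 N/C.

1.56×10^6 N/C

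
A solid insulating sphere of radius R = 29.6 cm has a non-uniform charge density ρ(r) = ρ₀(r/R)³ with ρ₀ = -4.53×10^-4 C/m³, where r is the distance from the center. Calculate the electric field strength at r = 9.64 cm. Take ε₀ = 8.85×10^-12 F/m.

Symmetry ⇒ E = E(r) r̂. Gaussian sphere of radius r = 9.64 cm (r < R).
Q_enc = ∫₀^r ρ(r')·4πr'² dr' = (4πρ₀/R³) ∫₀^r r'^5 dr' = 4πρ₀ r^6/(6·R³) = -2.936×10^-8 C.
Since E is radial and uniform over the Gaussian sphere, Φ = E·4πr² = Q_enc/ε₀.
E = |Q_enc|/(4πε₀r²) = (2.936×10^-8)/(4π·8.85×10^-12·(0.0964)²) = 2.84×10^4 N/C.

|E| ≈ 2.84×10^4 N/C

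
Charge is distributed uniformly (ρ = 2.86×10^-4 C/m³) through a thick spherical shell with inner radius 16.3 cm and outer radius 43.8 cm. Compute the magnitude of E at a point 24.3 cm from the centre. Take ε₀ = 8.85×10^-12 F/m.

Take a concentric spherical Gaussian surface of radius r = 24.3 cm (within the shell material, 16.3 cm < r < 43.8 cm).
Only the shell between 16.3 cm and r is enclosed: Q_enc = ρ·(4π/3)(r³ − a³) = (2.86×10^-4)·(4π/3)·((0.243)³ − (0.163)³) = 1.20e-5 C.
By Gauss's law, ∮E·dA = E·4πr² = Q_enc/ε₀.
E = |Q_enc|/(4πε₀r²) = (1.20e-5)/(4π·8.85×10^-12·(0.243)²) = 1.83×10^6 N/C.

E = 1.83e6 N/C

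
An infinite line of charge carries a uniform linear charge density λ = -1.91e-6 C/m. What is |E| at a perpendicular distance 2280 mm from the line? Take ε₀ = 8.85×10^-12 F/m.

By cylindrical symmetry E is radial; use a coaxial Gaussian cylinder of radius 2280 mm and length L.
Q_enc = λL, so λ_enc = -1.91e-6 C/m.
By Gauss's law (flux through the curved wall only), E·2πrL = λ_enc L/ε₀.
E = |λ_enc|/(2πε₀r) = (1.91×10^-6)/(2π·8.85×10^-12·2.28) = 1.51×10^4 N/C.

|E| = 1.51×10^4 V/m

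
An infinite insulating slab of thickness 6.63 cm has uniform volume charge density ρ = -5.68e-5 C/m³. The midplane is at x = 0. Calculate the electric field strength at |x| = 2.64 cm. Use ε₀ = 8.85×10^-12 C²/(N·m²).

By symmetry E is perpendicular to the slab. A Gaussian pillbox from −2.64 cm to +2.64 cm (face area A) lies entirely within the slab.
Q_enc = ρ·(2x)·A and flux = 2EA, so 2EA = 2ρxA/ε₀ ⇒ E = |ρ|x/ε₀.
E = (5.68×10^-5)(0.0264)/(8.85×10^-12) = 1.69×10^5 N/C.

|E| = 1.69×10^5 N/C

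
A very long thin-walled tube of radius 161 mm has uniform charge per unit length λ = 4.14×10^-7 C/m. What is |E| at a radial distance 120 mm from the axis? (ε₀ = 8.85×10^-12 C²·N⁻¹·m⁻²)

|E| = 0 N/C

Choose a coaxial cylinder of radius r = 120 mm (arbitrary length L) as the Gaussian surface (r < 161 mm, inside the shell).
No charge is enclosed, so Gauss's law gives E·2πrL = 0 ⇒ E = 0.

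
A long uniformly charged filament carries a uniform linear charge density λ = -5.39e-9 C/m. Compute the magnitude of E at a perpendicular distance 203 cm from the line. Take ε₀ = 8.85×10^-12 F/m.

|E| ≈ 47.7 V/m

By cylindrical symmetry E is radial; use a coaxial Gaussian cylinder of radius 203 cm and length L.
Q_enc = λL, so λ_enc = -5.39×10^-9 C/m.
Gauss's law: E·2πrL = λ_enc L/ε₀.
E = |λ_enc|/(2πε₀r) = (5.39×10^-9)/(2π·8.85×10^-12·2.03) = 47.7 N/C.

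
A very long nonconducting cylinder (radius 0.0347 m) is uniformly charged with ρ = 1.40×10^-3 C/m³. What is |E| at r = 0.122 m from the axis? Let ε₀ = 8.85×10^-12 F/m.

Take a coaxial cylindrical Gaussian surface of radius r = 0.122 m and length L (r > 0.0347 m, full cross-section enclosed).
λ_enc = ρ·πR² = (1.40e-3)π(0.0347)² = 5.296e-6 C/m.
Applying ∮E·dA = Q_enc/ε₀ with the end caps contributing no flux:
E = |λ_enc|/(2πε₀r) = (5.296e-6)/(2π·8.85×10^-12·0.122) = 7.81×10^5 N/C.

|E| ≈ 7.81e5 V/m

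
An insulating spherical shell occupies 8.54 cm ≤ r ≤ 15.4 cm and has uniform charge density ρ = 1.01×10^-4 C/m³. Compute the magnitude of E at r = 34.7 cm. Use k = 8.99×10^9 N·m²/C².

E = 9.57×10^4 N/C

Symmetry ⇒ E = E(r) r̂. Gaussian sphere of radius r = 34.7 cm (r > 15.4 cm, enclosing the whole shell).
Q_enc = ρ·(4π/3)(b³ − a³) = (1.01×10^-4)·(4π/3)·((0.154)³ − (0.0854)³) = 1.282e-6 C.
Gauss's law: E·4πr² = Q_enc/ε₀.
E = k|Q_enc|/r² = (8.99×10^9)(1.282×10^-6)/(0.347)² = 9.57×10^4 N/C.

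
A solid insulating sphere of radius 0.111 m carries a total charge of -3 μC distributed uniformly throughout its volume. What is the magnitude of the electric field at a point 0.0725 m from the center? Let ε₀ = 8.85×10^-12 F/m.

By spherical symmetry E is radial; choose a Gaussian sphere of radius r = 0.0725 m (r < R).
For a uniform sphere the enclosed fraction is (r/R)³, so Q_enc = (-3 μC)(0.0725/0.111)³ = -8.359e-7 C.
Since E is radial and uniform over the Gaussian sphere, Φ = E·4πr² = Q_enc/ε₀.
E = |Q_enc|/(4πε₀r²) = (8.359×10^-7)/(4π·8.85×10^-12·(0.0725)²) = 1.43e6 N/C.

E = 1.43e6 N/C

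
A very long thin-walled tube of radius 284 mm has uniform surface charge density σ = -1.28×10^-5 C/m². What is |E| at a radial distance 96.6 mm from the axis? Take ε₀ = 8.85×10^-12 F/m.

|E| = 0 N/C

Take a coaxial cylindrical Gaussian surface of radius r = 96.6 mm and length L (r < 284 mm, inside the shell).
No charge is enclosed, so Gauss's law gives E·2πrL = 0 ⇒ E = 0.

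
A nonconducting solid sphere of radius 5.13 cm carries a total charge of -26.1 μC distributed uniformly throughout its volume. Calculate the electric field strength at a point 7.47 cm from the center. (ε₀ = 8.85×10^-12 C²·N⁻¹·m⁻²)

Take a concentric spherical Gaussian surface of radius r = 7.47 cm (r > R, so the entire charge is enclosed).
Q_enc = -26.1 μC = -2.61×10^-5 C.
Since E is radial and uniform over the Gaussian sphere, Φ = E·4πr² = Q_enc/ε₀.
E = |Q_enc|/(4πε₀r²) = (2.61×10^-5)/(4π·8.85×10^-12·(0.0747)²) = 4.21×10^7 N/C.

E = 4.21e7 V/m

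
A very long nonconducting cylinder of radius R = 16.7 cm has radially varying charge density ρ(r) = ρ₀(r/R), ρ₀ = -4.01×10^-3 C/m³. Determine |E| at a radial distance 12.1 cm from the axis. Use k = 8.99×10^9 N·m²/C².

|E| = 1.32×10^7 N/C

Take a coaxial cylindrical Gaussian surface of radius r = 12.1 cm and length L (r < R).
Integrating ρ over the cross-section to radius r: λ_enc = (2πρ₀/R) ∫₀^r r'^2 dr' = 2πρ₀ r^3/(3·R) = -8.909×10^-5 C/m.
By Gauss's law (flux through the curved wall only), E·2πrL = λ_enc L/ε₀.
E = 2k|λ_enc|/r = 2(8.99×10^9)(8.909e-5)/(0.121) = 1.32×10^7 N/C.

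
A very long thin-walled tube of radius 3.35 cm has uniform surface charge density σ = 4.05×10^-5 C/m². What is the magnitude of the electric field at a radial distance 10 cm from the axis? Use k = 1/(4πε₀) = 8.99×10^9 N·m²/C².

Take a coaxial cylindrical Gaussian surface of radius r = 10 cm and length L (r > 3.35 cm).
The whole shell is enclosed: λ_enc = σ·2πR = (4.05×10^-5)·2π·(0.0335) = 8.525e-6 C/m.
Gauss's law: E·2πrL = λ_enc L/ε₀.
E = 2k|λ_enc|/r = 2(8.99×10^9)(8.525e-6)/(0.1) = 1.53×10^6 N/C.

1.53e6 V/m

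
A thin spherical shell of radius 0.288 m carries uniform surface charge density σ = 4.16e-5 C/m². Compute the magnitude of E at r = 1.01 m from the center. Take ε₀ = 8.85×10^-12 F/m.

E = 3.82e5 N/C

By spherical symmetry E is radial; choose a Gaussian sphere of radius r = 1.01 m (r > 0.288 m).
The entire shell is enclosed: Q_enc = σ·4πR² = (4.16e-5)·4π·(0.288)² = 4.336×10^-5 C.
Gauss's law: E·4πr² = Q_enc/ε₀.
E = |Q_enc|/(4πε₀r²) = (4.336×10^-5)/(4π·8.85×10^-12·(1.01)²) = 3.82×10^5 N/C.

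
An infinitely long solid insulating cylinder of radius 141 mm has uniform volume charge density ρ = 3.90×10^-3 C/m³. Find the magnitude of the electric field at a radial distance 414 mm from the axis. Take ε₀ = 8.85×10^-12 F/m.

Choose a coaxial cylinder of radius r = 414 mm (arbitrary length L) as the Gaussian surface (r > 141 mm, full cross-section enclosed).
λ_enc = ρ·πR² = (3.90e-3)π(0.141)² = 2.436×10^-4 C/m.
Gauss's law: E·2πrL = λ_enc L/ε₀.
E = |λ_enc|/(2πε₀r) = (2.436×10^-4)/(2π·8.85×10^-12·0.414) = 1.06×10^7 N/C.

1.06e7 N/C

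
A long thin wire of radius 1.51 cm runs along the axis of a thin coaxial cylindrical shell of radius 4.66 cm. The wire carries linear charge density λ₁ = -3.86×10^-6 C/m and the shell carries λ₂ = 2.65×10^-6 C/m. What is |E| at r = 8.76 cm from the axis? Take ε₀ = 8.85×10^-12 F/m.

E = 2.48×10^5 N/C

By cylindrical symmetry E is radial; use a coaxial Gaussian cylinder of radius 8.76 cm and length L (r > 4.66 cm, enclosing both).
λ_enc = λ₁ + λ₂ = (-3.86×10^-6) + (2.65×10^-6) = -1.21×10^-6 C/m.
Gauss's law: E·2πrL = λ_enc L/ε₀.
E = |λ_enc|/(2πε₀r) = (1.21×10^-6)/(2π·8.85×10^-12·0.0876) = 2.48e5 N/C.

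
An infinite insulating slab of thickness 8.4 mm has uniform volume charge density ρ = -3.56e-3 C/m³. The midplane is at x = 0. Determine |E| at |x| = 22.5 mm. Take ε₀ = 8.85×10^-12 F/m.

|E| ≈ 1.69×10^6 N/C

The point |x| = 22.5 mm lies outside the slab (half-thickness 0.0042 m). A symmetric pillbox spanning the full slab encloses Q_enc = ρ·d·A.
Flux = 2EA ⇒ E = |ρ|d/(2ε₀), independent of distance outside.
E = (3.56e-3)(0.0084)/(2·8.85×10^-12) = 1.69×10^6 N/C.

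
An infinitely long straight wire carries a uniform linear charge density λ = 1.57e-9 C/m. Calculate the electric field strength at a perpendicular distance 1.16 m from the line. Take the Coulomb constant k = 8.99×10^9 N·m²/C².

Take a coaxial cylindrical Gaussian surface of radius r = 1.16 m and length L.
Q_enc = λL, so λ_enc = 1.57×10^-9 C/m.
Gauss's law: E·2πrL = λ_enc L/ε₀.
E = 2k|λ_enc|/r = 2(8.99×10^9)(1.57e-9)/(1.16) = 24.3 N/C.

|E| ≈ 24.3 V/m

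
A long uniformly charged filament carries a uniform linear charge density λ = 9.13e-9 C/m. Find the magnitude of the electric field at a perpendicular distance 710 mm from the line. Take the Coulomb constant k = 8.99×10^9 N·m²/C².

Coaxial Gaussian cylinder, radius r = 710 mm, length L.
Q_enc = λL, so λ_enc = 9.13e-9 C/m.
Gauss's law: E·2πrL = λ_enc L/ε₀.
E = 2k|λ_enc|/r = 2(8.99×10^9)(9.13×10^-9)/(0.71) = 231 N/C.

|E| ≈ 231 N/C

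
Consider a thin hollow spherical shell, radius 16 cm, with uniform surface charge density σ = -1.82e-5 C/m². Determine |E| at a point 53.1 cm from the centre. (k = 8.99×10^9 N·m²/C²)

Symmetry ⇒ E = E(r) r̂. Gaussian sphere of radius r = 53.1 cm (r > 16 cm).
The entire shell is enclosed: Q_enc = σ·4πR² = (-1.82×10^-5)·4π·(0.16)² = -5.855e-6 C.
By Gauss's law, ∮E·dA = E·4πr² = Q_enc/ε₀.
E = k|Q_enc|/r² = (8.99×10^9)(5.855×10^-6)/(0.531)² = 1.87e5 N/C.

|E| = 1.87×10^5 V/m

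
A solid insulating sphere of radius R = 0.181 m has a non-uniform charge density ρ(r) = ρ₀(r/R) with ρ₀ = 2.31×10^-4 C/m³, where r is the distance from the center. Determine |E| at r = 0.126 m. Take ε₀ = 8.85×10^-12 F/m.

Symmetry ⇒ E = E(r) r̂. Gaussian sphere of radius r = 0.126 m (r < R).
Integrate the density: Q_enc = 4π ∫₀^r ρ₀(r'/R)^1 r'² dr' = 4πρ₀ r^4/(4·R) = 1.011e-6 C.
Since E is radial and uniform over the Gaussian sphere, Φ = E·4πr² = Q_enc/ε₀.
E = |Q_enc|/(4πε₀r²) = (1.011e-6)/(4π·8.85×10^-12·(0.126)²) = 5.72×10^5 N/C.

E ≈ 5.72×10^5 N/C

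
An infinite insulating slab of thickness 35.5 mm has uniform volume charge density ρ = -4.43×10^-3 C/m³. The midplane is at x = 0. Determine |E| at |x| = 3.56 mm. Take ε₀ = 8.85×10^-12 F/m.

E = 1.78e6 V/m

By symmetry E is perpendicular to the slab. A Gaussian pillbox from −3.56 mm to +3.56 mm (face area A) lies entirely within the slab.
Q_enc = ρ·(2x)·A and flux = 2EA, so 2EA = 2ρxA/ε₀ ⇒ E = |ρ|x/ε₀.
E = (4.43×10^-3)(0.00356)/(8.85×10^-12) = 1.78×10^6 N/C.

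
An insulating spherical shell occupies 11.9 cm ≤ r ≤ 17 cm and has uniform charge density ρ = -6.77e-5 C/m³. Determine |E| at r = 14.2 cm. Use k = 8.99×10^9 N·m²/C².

E ≈ 1.49×10^5 V/m

Take a concentric spherical Gaussian surface of radius r = 14.2 cm (within the shell material, 11.9 cm < r < 17 cm).
Enclosed charge is the volume from a to r: Q_enc = (4π/3)ρ(r³ − a³) = -3.341×10^-7 C.
Applying ∮E·dA = Q_enc/ε₀ with Φ = E(4πr²):
E = k|Q_enc|/r² = (8.99×10^9)(3.341×10^-7)/(0.142)² = 1.49e5 N/C.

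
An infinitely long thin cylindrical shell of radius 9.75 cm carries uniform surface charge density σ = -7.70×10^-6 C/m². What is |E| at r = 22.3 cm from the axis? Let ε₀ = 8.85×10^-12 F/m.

|E| ≈ 3.80×10^5 N/C

Take a coaxial cylindrical Gaussian surface of radius r = 22.3 cm and length L (r > 9.75 cm).
The whole shell is enclosed: λ_enc = σ·2πR = (-7.70×10^-6)·2π·(0.0975) = -4.717×10^-6 C/m.
Gauss's law: E·2πrL = λ_enc L/ε₀.
E = |λ_enc|/(2πε₀r) = (4.717×10^-6)/(2π·8.85×10^-12·0.223) = 3.80×10^5 N/C.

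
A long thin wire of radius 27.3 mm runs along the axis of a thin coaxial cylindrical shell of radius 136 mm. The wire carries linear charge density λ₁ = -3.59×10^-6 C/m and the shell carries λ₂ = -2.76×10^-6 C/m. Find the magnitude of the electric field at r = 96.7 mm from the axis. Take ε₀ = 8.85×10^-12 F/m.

|E| = 6.68×10^5 N/C

By cylindrical symmetry E is radial; use a coaxial Gaussian cylinder of radius 96.7 mm and length L (between the conductors, 27.3 mm < r < 136 mm).
The shell at 136 mm lies outside the Gaussian surface, so λ_enc = λ₁ = -3.59×10^-6 C/m.
Gauss's law: E·2πrL = λ_enc L/ε₀.
E = |λ_enc|/(2πε₀r) = (3.59×10^-6)/(2π·8.85×10^-12·0.0967) = 6.68×10^5 N/C.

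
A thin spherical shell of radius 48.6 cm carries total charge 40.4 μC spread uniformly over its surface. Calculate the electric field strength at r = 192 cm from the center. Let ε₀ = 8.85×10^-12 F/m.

Use a concentric Gaussian sphere at r = 192 cm (r > 48.6 cm).
The entire shell is enclosed: Q_enc = 4.04e-5 C.
Applying ∮E·dA = Q_enc/ε₀ with Φ = E(4πr²):
E = |Q_enc|/(4πε₀r²) = (4.04×10^-5)/(4π·8.85×10^-12·(1.92)²) = 9.85×10^4 N/C.

|E| = 9.85×10^4 V/m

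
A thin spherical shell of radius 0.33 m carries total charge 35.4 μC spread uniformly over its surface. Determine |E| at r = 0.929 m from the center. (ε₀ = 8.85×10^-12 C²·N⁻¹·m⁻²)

Symmetry ⇒ E = E(r) r̂. Gaussian sphere of radius r = 0.929 m (r > 0.33 m).
The entire shell is enclosed: Q_enc = 3.54×10^-5 C.
Gauss's law: E·4πr² = Q_enc/ε₀.
E = |Q_enc|/(4πε₀r²) = (3.54e-5)/(4π·8.85×10^-12·(0.929)²) = 3.69×10^5 N/C.

E = 3.69e5 N/C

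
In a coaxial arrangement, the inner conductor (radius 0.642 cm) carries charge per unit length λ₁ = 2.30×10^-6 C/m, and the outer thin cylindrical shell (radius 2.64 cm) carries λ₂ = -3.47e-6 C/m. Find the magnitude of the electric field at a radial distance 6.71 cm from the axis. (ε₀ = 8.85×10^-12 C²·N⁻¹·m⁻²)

E = 3.14×10^5 N/C

Choose a coaxial cylinder of radius r = 6.71 cm (arbitrary length L) as the Gaussian surface (r > 2.64 cm, enclosing both).
λ_enc = λ₁ + λ₂ = (2.30×10^-6) + (-3.47×10^-6) = -1.17×10^-6 C/m.
Applying ∮E·dA = Q_enc/ε₀ with the end caps contributing no flux:
E = |λ_enc|/(2πε₀r) = (1.17e-6)/(2π·8.85×10^-12·0.0671) = 3.14×10^5 N/C.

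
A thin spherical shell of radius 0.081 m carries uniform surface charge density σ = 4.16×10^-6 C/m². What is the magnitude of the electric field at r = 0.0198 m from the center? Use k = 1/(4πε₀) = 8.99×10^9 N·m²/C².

|E| = 0 N/C

Take a concentric spherical Gaussian surface of radius r = 0.0198 m (inside the shell, r < 0.081 m).
All the charge is outside the Gaussian surface: Q_enc = 0, hence E = 0 everywhere inside the shell.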